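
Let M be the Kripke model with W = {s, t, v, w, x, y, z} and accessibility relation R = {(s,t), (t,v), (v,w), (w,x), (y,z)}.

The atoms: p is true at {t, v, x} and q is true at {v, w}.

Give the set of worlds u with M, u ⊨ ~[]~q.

s: []~q is T. ✗
t: []~q is F. ✓
v: []~q is F. ✓
w: []~q is T. ✗
x: []~q is T. ✗
y: []~q is T. ✗
z: []~q is T. ✗

{t, v}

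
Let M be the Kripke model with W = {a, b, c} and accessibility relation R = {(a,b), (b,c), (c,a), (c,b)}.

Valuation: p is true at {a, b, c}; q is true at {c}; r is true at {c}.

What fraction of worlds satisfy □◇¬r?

1/3

a: successors {b}; ◇¬r there: b:F. ✗
b: successors {c}; ◇¬r there: c:T. ✓
c: successors {a, b}; ◇¬r there: a:T, b:F. ✗
That's 1 of 3 worlds, so 1/3.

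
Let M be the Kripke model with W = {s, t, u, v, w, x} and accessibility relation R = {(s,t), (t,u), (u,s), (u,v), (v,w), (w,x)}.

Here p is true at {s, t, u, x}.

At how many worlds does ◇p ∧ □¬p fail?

6

s: ◇p is T, □¬p is F. ✗
t: ◇p is T, □¬p is F. ✗
u: ◇p is T, □¬p is F. ✗
v: ◇p is F, □¬p is T. ✗
w: ◇p is T, □¬p is F. ✗
x: ◇p is F, □¬p is T. ✗
Satisfying worlds: ∅.
So ◇p ∧ □¬p fails at the other 6 worlds.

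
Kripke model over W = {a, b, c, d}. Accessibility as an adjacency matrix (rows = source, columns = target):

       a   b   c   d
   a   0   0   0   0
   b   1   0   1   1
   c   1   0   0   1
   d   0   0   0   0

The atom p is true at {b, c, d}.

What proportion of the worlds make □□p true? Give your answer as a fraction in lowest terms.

a: no successors, so □□p holds vacuously. ✓
b: successors {a, c, d}; □p there: a:T, c:F, d:T. ✗
c: successors {a, d}; □p there: a:T, d:T. ✓
d: no successors, so □□p holds vacuously. ✓
That's 3 of 4 worlds, so 3/4.

3/4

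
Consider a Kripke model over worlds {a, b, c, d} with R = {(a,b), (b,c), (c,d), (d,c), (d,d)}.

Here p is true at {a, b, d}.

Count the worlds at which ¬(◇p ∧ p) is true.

2

a: ◇p ∧ p is T. ✗
b: ◇p ∧ p is F. ✓
c: ◇p ∧ p is F. ✓
d: ◇p ∧ p is T. ✗
Satisfying worlds: {b, c}.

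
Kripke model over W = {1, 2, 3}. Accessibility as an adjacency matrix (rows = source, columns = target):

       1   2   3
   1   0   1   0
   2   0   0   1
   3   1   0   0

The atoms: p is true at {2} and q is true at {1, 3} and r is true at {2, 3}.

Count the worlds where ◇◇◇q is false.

1

1: successors {2}; ◇◇q there: 2:T. ✓
2: successors {3}; ◇◇q there: 3:F. ✗
3: successors {1}; ◇◇q there: 1:T. ✓
Satisfying worlds: {1, 3}.
So ◇◇◇q fails at the other 1 world.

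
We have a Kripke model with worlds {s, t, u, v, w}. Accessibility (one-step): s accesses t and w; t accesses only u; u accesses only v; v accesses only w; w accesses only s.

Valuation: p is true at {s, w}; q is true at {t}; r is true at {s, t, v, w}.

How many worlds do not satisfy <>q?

4

s: successors {t, w}; q there: t:T, w:F. ✓
t: successors {u}; q there: u:F. ✗
u: successors {v}; q there: v:F. ✗
v: successors {w}; q there: w:F. ✗
w: successors {s}; q there: s:F. ✗
Satisfying worlds: {s}.
So <>q fails at the other 4 worlds.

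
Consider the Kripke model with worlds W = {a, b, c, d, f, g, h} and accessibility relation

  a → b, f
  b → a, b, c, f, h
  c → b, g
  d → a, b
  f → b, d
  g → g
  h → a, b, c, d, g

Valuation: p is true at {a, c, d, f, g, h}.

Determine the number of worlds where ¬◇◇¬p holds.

a: ◇◇¬p is T. ✗
b: ◇◇¬p is T. ✗
c: ◇◇¬p is T. ✗
d: ◇◇¬p is T. ✗
f: ◇◇¬p is T. ✗
g: ◇◇¬p is F. ✓
h: ◇◇¬p is T. ✗
Satisfying worlds: {g}.

1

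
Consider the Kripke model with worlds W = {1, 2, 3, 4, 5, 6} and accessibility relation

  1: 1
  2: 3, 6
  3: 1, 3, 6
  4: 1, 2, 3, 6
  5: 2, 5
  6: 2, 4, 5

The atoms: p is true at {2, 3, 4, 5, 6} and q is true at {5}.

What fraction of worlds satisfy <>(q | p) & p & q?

1: <>(q | p) is F, p & q is F. ✗
2: <>(q | p) is T, p & q is F. ✗
3: <>(q | p) is T, p & q is F. ✗
4: <>(q | p) is T, p & q is F. ✗
5: <>(q | p) is T, p & q is T. ✓
6: <>(q | p) is T, p & q is F. ✗
That's 1 of 6 worlds, so 1/6.

1/6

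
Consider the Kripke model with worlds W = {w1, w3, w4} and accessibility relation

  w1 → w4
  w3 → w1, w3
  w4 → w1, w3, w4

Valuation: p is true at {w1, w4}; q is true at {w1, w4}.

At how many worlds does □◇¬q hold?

w1: successors {w4}; ◇¬q there: w4:T. ✓
w3: successors {w1, w3}; ◇¬q there: w1:F, w3:T. ✗
w4: successors {w1, w3, w4}; ◇¬q there: w1:F, w3:T, w4:T. ✗
Satisfying worlds: {w1}.

1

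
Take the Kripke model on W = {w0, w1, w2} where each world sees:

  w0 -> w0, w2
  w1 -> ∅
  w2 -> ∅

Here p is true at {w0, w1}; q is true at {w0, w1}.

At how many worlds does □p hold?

w0: successors {w0, w2}; p there: w0:T, w2:F. ✗
w1: no successors, so □p holds vacuously. ✓
w2: no successors, so □p holds vacuously. ✓
Satisfying worlds: {w1, w2}.

2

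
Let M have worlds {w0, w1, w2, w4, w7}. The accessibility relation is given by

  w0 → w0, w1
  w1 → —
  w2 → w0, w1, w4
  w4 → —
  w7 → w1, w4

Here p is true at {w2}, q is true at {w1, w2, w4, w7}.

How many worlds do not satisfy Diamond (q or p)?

2

w0: successors {w0, w1}; q or p there: w0:F, w1:T. ✓
w1: no successors, so Diamond (q or p) fails. ✗
w2: successors {w0, w1, w4}; q or p there: w0:F, w1:T, w4:T. ✓
w4: no successors, so Diamond (q or p) fails. ✗
w7: successors {w1, w4}; q or p there: w1:T, w4:T. ✓
Satisfying worlds: {w0, w2, w7}.
So Diamond (q or p) fails at the other 2 worlds.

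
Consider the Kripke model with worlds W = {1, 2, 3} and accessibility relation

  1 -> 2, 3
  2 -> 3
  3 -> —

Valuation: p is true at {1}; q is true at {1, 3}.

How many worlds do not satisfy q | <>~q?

1: q is T, <>~q is T. ✓
2: q is F, <>~q is F. ✗
3: q is T, <>~q is F. ✓
Satisfying worlds: {1, 3}.
So q | <>~q fails at the other 1 world.

1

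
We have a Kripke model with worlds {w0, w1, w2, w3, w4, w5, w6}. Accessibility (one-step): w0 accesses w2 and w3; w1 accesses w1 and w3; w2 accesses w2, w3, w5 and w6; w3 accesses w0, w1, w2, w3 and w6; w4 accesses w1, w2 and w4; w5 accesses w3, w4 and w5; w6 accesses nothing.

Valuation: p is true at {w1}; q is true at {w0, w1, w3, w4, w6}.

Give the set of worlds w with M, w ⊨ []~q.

{w6}

w0: successors {w2, w3}; ~q there: w2:T, w3:F. ✗
w1: successors {w1, w3}; ~q there: w1:F, w3:F. ✗
w2: successors {w2, w3, w5, w6}; ~q there: w2:T, w3:F, w5:T, w6:F. ✗
w3: successors {w0, w1, w2, w3, w6}; ~q there: w0:F, w1:F, w2:T, w3:F, w6:F. ✗
w4: successors {w1, w2, w4}; ~q there: w1:F, w2:T, w4:F. ✗
w5: successors {w3, w4, w5}; ~q there: w3:F, w4:F, w5:T. ✗
w6: no successors, so []~q holds vacuously. ✓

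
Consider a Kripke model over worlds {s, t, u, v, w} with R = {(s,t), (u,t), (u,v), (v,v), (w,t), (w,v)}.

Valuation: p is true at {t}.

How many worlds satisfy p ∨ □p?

2

s: p is F, □p is T. ✓
t: p is T, □p is T. ✓
u: p is F, □p is F. ✗
v: p is F, □p is F. ✗
w: p is F, □p is F. ✗
Satisfying worlds: {s, t}.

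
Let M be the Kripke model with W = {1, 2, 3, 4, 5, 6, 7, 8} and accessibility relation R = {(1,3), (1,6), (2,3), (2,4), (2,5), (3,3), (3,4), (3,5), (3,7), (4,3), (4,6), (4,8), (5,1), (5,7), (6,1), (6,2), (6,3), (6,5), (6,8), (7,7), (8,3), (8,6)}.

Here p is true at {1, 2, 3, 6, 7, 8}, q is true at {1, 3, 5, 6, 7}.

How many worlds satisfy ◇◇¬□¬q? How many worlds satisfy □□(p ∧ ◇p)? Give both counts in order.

8 and 2

For ◇◇¬□¬q:
1: successors {3, 6}; ◇¬□¬q there: 3:T, 6:T. ✓
2: successors {3, 4, 5}; ◇¬□¬q there: 3:T, 4:T, 5:T. ✓
3: successors {3, 4, 5, 7}; ◇¬□¬q there: 3:T, 4:T, 5:T, 7:T. ✓
4: successors {3, 6, 8}; ◇¬□¬q there: 3:T, 6:T, 8:T. ✓
5: successors {1, 7}; ◇¬□¬q there: 1:T, 7:T. ✓
6: successors {1, 2, 3, 5, 8}; ◇¬□¬q there: 1:T, 2:T, 3:T, 5:T, 8:T. ✓
7: successors {7}; ◇¬□¬q there: 7:T. ✓
8: successors {3, 6}; ◇¬□¬q there: 3:T, 6:T. ✓
— 8 worlds.
For □□(p ∧ ◇p):
1: successors {3, 6}; □(p ∧ ◇p) there: 3:F, 6:F. ✗
2: successors {3, 4, 5}; □(p ∧ ◇p) there: 3:F, 4:T, 5:T. ✗
3: successors {3, 4, 5, 7}; □(p ∧ ◇p) there: 3:F, 4:T, 5:T, 7:T. ✗
4: successors {3, 6, 8}; □(p ∧ ◇p) there: 3:F, 6:F, 8:T. ✗
5: successors {1, 7}; □(p ∧ ◇p) there: 1:T, 7:T. ✓
6: successors {1, 2, 3, 5, 8}; □(p ∧ ◇p) there: 1:T, 2:F, 3:F, 5:T, 8:T. ✗
7: successors {7}; □(p ∧ ◇p) there: 7:T. ✓
8: successors {3, 6}; □(p ∧ ◇p) there: 3:F, 6:F. ✗
— 2 worlds.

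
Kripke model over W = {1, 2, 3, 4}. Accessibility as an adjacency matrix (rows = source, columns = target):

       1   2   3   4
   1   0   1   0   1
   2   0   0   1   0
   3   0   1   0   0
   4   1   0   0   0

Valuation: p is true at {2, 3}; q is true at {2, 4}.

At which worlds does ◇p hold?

1: successors {2, 4}; p there: 2:T, 4:F. ✓
2: successors {3}; p there: 3:T. ✓
3: successors {2}; p there: 2:T. ✓
4: successors {1}; p there: 1:F. ✗

{1, 2, 3}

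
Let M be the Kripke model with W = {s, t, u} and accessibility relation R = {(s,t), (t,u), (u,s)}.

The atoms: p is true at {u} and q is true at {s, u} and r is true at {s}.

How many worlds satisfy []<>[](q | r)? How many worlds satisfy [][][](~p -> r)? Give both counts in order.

For []<>[](q | r):
s: successors {t}; <>[](q | r) there: t:T. ✓
t: successors {u}; <>[](q | r) there: u:F. ✗
u: successors {s}; <>[](q | r) there: s:T. ✓
— 2 worlds.
For [][][](~p -> r):
s: successors {t}; [][](~p -> r) there: t:T. ✓
t: successors {u}; [][](~p -> r) there: u:F. ✗
u: successors {s}; [][](~p -> r) there: s:T. ✓
— 2 worlds.

2 and 2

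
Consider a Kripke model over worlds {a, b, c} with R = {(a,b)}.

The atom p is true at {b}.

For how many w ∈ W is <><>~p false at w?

a: successors {b}; <>~p there: b:F. ✗
b: no successors, so <><>~p fails. ✗
c: no successors, so <><>~p fails. ✗
Satisfying worlds: ∅.
So <><>~p fails at the other 3 worlds.

3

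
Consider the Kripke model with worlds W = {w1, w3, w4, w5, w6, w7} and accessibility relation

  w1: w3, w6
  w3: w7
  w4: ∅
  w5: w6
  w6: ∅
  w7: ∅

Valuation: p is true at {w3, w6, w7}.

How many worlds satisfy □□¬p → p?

w1: □□¬p is F, p is F. ✓
w3: □□¬p is T, p is T. ✓
w4: □□¬p is T, p is F. ✗
w5: □□¬p is T, p is F. ✗
w6: □□¬p is T, p is T. ✓
w7: □□¬p is T, p is T. ✓
Satisfying worlds: {w1, w3, w6, w7}.

4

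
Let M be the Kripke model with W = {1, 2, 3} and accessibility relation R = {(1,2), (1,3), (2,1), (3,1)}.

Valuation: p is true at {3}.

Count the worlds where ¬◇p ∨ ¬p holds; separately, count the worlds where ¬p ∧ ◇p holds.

For ¬◇p ∨ ¬p:
1: ¬◇p is F, ¬p is T. ✓
2: ¬◇p is T, ¬p is T. ✓
3: ¬◇p is T, ¬p is F. ✓
— 3 worlds.
For ¬p ∧ ◇p:
1: ¬p is T, ◇p is T. ✓
2: ¬p is T, ◇p is F. ✗
3: ¬p is F, ◇p is F. ✗
— 1 world.

3 and 1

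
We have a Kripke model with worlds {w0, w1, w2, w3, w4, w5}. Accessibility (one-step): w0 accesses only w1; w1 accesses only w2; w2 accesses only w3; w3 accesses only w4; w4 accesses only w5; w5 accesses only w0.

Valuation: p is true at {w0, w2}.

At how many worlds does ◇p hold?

2

w0: successors {w1}; p there: w1:F. ✗
w1: successors {w2}; p there: w2:T. ✓
w2: successors {w3}; p there: w3:F. ✗
w3: successors {w4}; p there: w4:F. ✗
w4: successors {w5}; p there: w5:F. ✗
w5: successors {w0}; p there: w0:T. ✓
Satisfying worlds: {w1, w5}.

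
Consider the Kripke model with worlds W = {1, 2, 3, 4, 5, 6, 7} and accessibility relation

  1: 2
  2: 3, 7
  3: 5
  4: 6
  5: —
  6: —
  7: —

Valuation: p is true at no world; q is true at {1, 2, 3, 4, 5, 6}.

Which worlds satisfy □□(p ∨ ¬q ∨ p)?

{3, 4, 5, 6, 7}

1: successors {2}; □(p ∨ ¬q ∨ p) there: 2:F. ✗
2: successors {3, 7}; □(p ∨ ¬q ∨ p) there: 3:F, 7:T. ✗
3: successors {5}; □(p ∨ ¬q ∨ p) there: 5:T. ✓
4: successors {6}; □(p ∨ ¬q ∨ p) there: 6:T. ✓
5: no successors, so □□(p ∨ ¬q ∨ p) holds vacuously. ✓
6: no successors, so □□(p ∨ ¬q ∨ p) holds vacuously. ✓
7: no successors, so □□(p ∨ ¬q ∨ p) holds vacuously. ✓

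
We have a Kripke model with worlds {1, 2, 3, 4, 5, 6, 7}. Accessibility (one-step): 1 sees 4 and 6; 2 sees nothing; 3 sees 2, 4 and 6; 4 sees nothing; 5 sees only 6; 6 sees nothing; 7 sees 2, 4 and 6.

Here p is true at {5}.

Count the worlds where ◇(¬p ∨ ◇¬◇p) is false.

1: successors {4, 6}; ¬p ∨ ◇¬◇p there: 4:T, 6:T. ✓
2: no successors, so ◇(¬p ∨ ◇¬◇p) fails. ✗
3: successors {2, 4, 6}; ¬p ∨ ◇¬◇p there: 2:T, 4:T, 6:T. ✓
4: no successors, so ◇(¬p ∨ ◇¬◇p) fails. ✗
5: successors {6}; ¬p ∨ ◇¬◇p there: 6:T. ✓
6: no successors, so ◇(¬p ∨ ◇¬◇p) fails. ✗
7: successors {2, 4, 6}; ¬p ∨ ◇¬◇p there: 2:T, 4:T, 6:T. ✓
Satisfying worlds: {1, 3, 5, 7}.
So ◇(¬p ∨ ◇¬◇p) fails at the other 3 worlds.

3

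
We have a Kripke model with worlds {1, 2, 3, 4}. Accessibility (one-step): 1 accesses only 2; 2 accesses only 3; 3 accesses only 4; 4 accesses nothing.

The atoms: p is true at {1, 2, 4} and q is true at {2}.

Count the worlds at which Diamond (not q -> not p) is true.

2

1: successors {2}; not q -> not p there: 2:T. ✓
2: successors {3}; not q -> not p there: 3:T. ✓
3: successors {4}; not q -> not p there: 4:F. ✗
4: no successors, so Diamond (not q -> not p) fails. ✗
Satisfying worlds: {1, 2}.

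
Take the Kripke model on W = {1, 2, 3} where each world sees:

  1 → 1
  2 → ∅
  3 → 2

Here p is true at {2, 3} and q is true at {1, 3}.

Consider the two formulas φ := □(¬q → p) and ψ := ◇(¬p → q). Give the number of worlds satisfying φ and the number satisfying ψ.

For □(¬q → p):
1: successors {1}; ¬q → p there: 1:T. ✓
2: no successors, so □(¬q → p) holds vacuously. ✓
3: successors {2}; ¬q → p there: 2:T. ✓
— 3 worlds.
For ◇(¬p → q):
1: successors {1}; ¬p → q there: 1:T. ✓
2: no successors, so ◇(¬p → q) fails. ✗
3: successors {2}; ¬p → q there: 2:T. ✓
— 2 worlds.

3 and 2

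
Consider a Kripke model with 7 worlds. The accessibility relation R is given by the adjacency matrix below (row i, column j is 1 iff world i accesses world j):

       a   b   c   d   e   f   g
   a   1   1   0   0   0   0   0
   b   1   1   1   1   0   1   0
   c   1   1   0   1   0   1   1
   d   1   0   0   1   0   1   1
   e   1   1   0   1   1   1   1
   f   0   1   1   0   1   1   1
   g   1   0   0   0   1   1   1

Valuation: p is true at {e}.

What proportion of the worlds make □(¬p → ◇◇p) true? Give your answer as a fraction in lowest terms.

1/7

a: successors {a, b}; ¬p → ◇◇p there: a:F, b:T. ✗
b: successors {a, b, c, d, f}; ¬p → ◇◇p there: a:F, b:T, c:T, d:T, f:T. ✗
c: successors {a, b, d, f, g}; ¬p → ◇◇p there: a:F, b:T, d:T, f:T, g:T. ✗
d: successors {a, d, f, g}; ¬p → ◇◇p there: a:F, d:T, f:T, g:T. ✗
e: successors {a, b, d, e, f, g}; ¬p → ◇◇p there: a:F, b:T, d:T, e:T, f:T, g:T. ✗
f: successors {b, c, e, f, g}; ¬p → ◇◇p there: b:T, c:T, e:T, f:T, g:T. ✓
g: successors {a, e, f, g}; ¬p → ◇◇p there: a:F, e:T, f:T, g:T. ✗
That's 1 of 7 worlds, so 1/7.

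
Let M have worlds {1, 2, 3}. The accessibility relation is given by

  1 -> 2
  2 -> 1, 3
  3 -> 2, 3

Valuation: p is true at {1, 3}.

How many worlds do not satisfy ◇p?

1: successors {2}; p there: 2:F. ✗
2: successors {1, 3}; p there: 1:T, 3:T. ✓
3: successors {2, 3}; p there: 2:F, 3:T. ✓
Satisfying worlds: {2, 3}.
So ◇p fails at the other 1 world.

1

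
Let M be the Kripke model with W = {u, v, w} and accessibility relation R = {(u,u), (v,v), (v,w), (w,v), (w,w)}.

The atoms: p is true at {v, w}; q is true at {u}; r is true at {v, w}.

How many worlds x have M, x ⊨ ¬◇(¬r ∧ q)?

2

u: ◇(¬r ∧ q) is T. ✗
v: ◇(¬r ∧ q) is F. ✓
w: ◇(¬r ∧ q) is F. ✓
Satisfying worlds: {v, w}.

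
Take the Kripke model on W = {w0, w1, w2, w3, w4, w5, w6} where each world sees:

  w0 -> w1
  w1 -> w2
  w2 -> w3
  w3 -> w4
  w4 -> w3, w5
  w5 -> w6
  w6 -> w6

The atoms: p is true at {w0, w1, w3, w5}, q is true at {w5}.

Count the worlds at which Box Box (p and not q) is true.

w0: successors {w1}; Box (p and not q) there: w1:F. ✗
w1: successors {w2}; Box (p and not q) there: w2:T. ✓
w2: successors {w3}; Box (p and not q) there: w3:F. ✗
w3: successors {w4}; Box (p and not q) there: w4:F. ✗
w4: successors {w3, w5}; Box (p and not q) there: w3:F, w5:F. ✗
w5: successors {w6}; Box (p and not q) there: w6:F. ✗
w6: successors {w6}; Box (p and not q) there: w6:F. ✗
Satisfying worlds: {w1}.

1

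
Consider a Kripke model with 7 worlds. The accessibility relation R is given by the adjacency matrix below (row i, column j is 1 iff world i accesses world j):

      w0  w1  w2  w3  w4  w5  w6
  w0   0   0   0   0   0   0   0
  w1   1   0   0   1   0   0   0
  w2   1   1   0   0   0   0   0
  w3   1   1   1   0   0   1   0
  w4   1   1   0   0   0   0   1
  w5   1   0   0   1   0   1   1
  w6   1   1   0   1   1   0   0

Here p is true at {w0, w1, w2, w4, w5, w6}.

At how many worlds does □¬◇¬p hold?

2

w0: no successors, so □¬◇¬p holds vacuously. ✓
w1: successors {w0, w3}; ¬◇¬p there: w0:T, w3:T. ✓
w2: successors {w0, w1}; ¬◇¬p there: w0:T, w1:F. ✗
w3: successors {w0, w1, w2, w5}; ¬◇¬p there: w0:T, w1:F, w2:T, w5:F. ✗
w4: successors {w0, w1, w6}; ¬◇¬p there: w0:T, w1:F, w6:F. ✗
w5: successors {w0, w3, w5, w6}; ¬◇¬p there: w0:T, w3:T, w5:F, w6:F. ✗
w6: successors {w0, w1, w3, w4}; ¬◇¬p there: w0:T, w1:F, w3:T, w4:T. ✗
Satisfying worlds: {w0, w1}.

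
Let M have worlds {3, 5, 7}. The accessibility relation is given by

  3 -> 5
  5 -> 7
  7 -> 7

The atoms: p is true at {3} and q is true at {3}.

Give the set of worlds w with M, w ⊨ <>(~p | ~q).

3: successors {5}; ~p | ~q there: 5:T. ✓
5: successors {7}; ~p | ~q there: 7:T. ✓
7: successors {7}; ~p | ~q there: 7:T. ✓

{3, 5, 7}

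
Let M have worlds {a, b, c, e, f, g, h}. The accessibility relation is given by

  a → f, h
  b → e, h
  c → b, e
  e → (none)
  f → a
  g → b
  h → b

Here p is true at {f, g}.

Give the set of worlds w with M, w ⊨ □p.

{e}

a: successors {f, h}; p there: f:T, h:F. ✗
b: successors {e, h}; p there: e:F, h:F. ✗
c: successors {b, e}; p there: b:F, e:F. ✗
e: no successors, so □p holds vacuously. ✓
f: successors {a}; p there: a:F. ✗
g: successors {b}; p there: b:F. ✗
h: successors {b}; p there: b:F. ✗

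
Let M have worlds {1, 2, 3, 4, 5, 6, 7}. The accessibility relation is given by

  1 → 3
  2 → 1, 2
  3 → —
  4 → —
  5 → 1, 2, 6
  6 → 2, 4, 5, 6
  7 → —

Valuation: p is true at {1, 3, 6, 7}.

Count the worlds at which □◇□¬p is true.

3

1: successors {3}; ◇□¬p there: 3:F. ✗
2: successors {1, 2}; ◇□¬p there: 1:T, 2:F. ✗
3: no successors, so □◇□¬p holds vacuously. ✓
4: no successors, so □◇□¬p holds vacuously. ✓
5: successors {1, 2, 6}; ◇□¬p there: 1:T, 2:F, 6:T. ✗
6: successors {2, 4, 5, 6}; ◇□¬p there: 2:F, 4:F, 5:F, 6:T. ✗
7: no successors, so □◇□¬p holds vacuously. ✓
Satisfying worlds: {3, 4, 7}.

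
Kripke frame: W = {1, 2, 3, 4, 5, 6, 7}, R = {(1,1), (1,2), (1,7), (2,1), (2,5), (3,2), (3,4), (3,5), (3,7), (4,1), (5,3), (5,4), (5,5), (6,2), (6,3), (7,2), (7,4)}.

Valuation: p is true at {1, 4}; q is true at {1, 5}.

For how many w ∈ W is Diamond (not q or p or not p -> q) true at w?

1: successors {1, 2, 7}; not q or p or not p -> q there: 1:T, 2:F, 7:F. ✓
2: successors {1, 5}; not q or p or not p -> q there: 1:T, 5:T. ✓
3: successors {2, 4, 5, 7}; not q or p or not p -> q there: 2:F, 4:F, 5:T, 7:F. ✓
4: successors {1}; not q or p or not p -> q there: 1:T. ✓
5: successors {3, 4, 5}; not q or p or not p -> q there: 3:F, 4:F, 5:T. ✓
6: successors {2, 3}; not q or p or not p -> q there: 2:F, 3:F. ✗
7: successors {2, 4}; not q or p or not p -> q there: 2:F, 4:F. ✗
Satisfying worlds: {1, 2, 3, 4, 5}.

5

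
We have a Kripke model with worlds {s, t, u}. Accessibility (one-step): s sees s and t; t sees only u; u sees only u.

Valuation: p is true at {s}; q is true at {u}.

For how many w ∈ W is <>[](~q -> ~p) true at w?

3

s: successors {s, t}; [](~q -> ~p) there: s:F, t:T. ✓
t: successors {u}; [](~q -> ~p) there: u:T. ✓
u: successors {u}; [](~q -> ~p) there: u:T. ✓
Satisfying worlds: {s, t, u}.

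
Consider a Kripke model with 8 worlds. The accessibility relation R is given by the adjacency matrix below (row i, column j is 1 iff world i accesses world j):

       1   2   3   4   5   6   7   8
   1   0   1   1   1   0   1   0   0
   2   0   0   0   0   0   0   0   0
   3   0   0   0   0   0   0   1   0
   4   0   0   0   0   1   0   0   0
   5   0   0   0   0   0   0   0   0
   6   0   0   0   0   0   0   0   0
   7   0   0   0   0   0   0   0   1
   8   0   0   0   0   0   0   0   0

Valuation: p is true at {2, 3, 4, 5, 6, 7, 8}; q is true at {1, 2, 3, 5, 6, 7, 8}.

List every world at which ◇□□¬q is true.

{1, 3, 4, 7}

1: successors {2, 3, 4, 6}; □□¬q there: 2:T, 3:F, 4:T, 6:T. ✓
2: no successors, so ◇□□¬q fails. ✗
3: successors {7}; □□¬q there: 7:T. ✓
4: successors {5}; □□¬q there: 5:T. ✓
5: no successors, so ◇□□¬q fails. ✗
6: no successors, so ◇□□¬q fails. ✗
7: successors {8}; □□¬q there: 8:T. ✓
8: no successors, so ◇□□¬q fails. ✗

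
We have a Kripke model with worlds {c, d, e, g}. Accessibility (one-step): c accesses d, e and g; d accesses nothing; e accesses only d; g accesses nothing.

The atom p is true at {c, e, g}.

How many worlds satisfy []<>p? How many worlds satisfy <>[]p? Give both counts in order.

2 and 2

For []<>p:
c: successors {d, e, g}; <>p there: d:F, e:F, g:F. ✗
d: no successors, so []<>p holds vacuously. ✓
e: successors {d}; <>p there: d:F. ✗
g: no successors, so []<>p holds vacuously. ✓
— 2 worlds.
For <>[]p:
c: successors {d, e, g}; []p there: d:T, e:F, g:T. ✓
d: no successors, so <>[]p fails. ✗
e: successors {d}; []p there: d:T. ✓
g: no successors, so <>[]p fails. ✗
— 2 worlds.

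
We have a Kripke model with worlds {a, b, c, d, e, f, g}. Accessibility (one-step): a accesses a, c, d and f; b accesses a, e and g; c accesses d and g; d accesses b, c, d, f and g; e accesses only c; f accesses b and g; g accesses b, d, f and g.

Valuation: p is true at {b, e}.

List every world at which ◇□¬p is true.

a: successors {a, c, d, f}; □¬p there: a:T, c:T, d:F, f:F. ✓
b: successors {a, e, g}; □¬p there: a:T, e:T, g:F. ✓
c: successors {d, g}; □¬p there: d:F, g:F. ✗
d: successors {b, c, d, f, g}; □¬p there: b:F, c:T, d:F, f:F, g:F. ✓
e: successors {c}; □¬p there: c:T. ✓
f: successors {b, g}; □¬p there: b:F, g:F. ✗
g: successors {b, d, f, g}; □¬p there: b:F, d:F, f:F, g:F. ✗

{a, b, d, e}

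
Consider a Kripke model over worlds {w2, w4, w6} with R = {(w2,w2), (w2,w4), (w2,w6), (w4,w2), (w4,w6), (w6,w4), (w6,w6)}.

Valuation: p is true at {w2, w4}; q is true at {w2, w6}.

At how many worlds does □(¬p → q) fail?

w2: successors {w2, w4, w6}; ¬p → q there: w2:T, w4:T, w6:T. ✓
w4: successors {w2, w6}; ¬p → q there: w2:T, w6:T. ✓
w6: successors {w4, w6}; ¬p → q there: w4:T, w6:T. ✓
Satisfying worlds: {w2, w4, w6}.
So □(¬p → q) fails at the other 0 worlds.

0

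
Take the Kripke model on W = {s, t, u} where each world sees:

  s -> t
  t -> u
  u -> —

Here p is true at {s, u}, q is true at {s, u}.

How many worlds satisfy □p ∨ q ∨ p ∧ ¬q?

s: □p is F, q ∨ p ∧ ¬q is T. ✓
t: □p is T, q ∨ p ∧ ¬q is F. ✓
u: □p is T, q ∨ p ∧ ¬q is T. ✓
Satisfying worlds: {s, t, u}.

3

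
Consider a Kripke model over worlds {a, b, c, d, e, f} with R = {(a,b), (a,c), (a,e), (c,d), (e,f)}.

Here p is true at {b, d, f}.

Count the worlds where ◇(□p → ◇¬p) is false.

a: successors {b, c, e}; □p → ◇¬p there: b:F, c:F, e:F. ✗
b: no successors, so ◇(□p → ◇¬p) fails. ✗
c: successors {d}; □p → ◇¬p there: d:F. ✗
d: no successors, so ◇(□p → ◇¬p) fails. ✗
e: successors {f}; □p → ◇¬p there: f:F. ✗
f: no successors, so ◇(□p → ◇¬p) fails. ✗
Satisfying worlds: ∅.
So ◇(□p → ◇¬p) fails at the other 6 worlds.

6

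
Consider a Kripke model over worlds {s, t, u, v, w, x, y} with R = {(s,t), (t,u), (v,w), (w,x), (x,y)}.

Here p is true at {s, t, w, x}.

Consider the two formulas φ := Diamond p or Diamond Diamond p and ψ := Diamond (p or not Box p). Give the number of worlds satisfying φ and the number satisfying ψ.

For Diamond p or Diamond Diamond p:
s: Diamond p is T, Diamond Diamond p is F. ✓
t: Diamond p is F, Diamond Diamond p is F. ✗
u: Diamond p is F, Diamond Diamond p is F. ✗
v: Diamond p is T, Diamond Diamond p is T. ✓
w: Diamond p is T, Diamond Diamond p is F. ✓
x: Diamond p is F, Diamond Diamond p is F. ✗
y: Diamond p is F, Diamond Diamond p is F. ✗
— 3 worlds.
For Diamond (p or not Box p):
s: successors {t}; p or not Box p there: t:T. ✓
t: successors {u}; p or not Box p there: u:F. ✗
u: no successors, so Diamond (p or not Box p) fails. ✗
v: successors {w}; p or not Box p there: w:T. ✓
w: successors {x}; p or not Box p there: x:T. ✓
x: successors {y}; p or not Box p there: y:F. ✗
y: no successors, so Diamond (p or not Box p) fails. ✗
— 3 worlds.

3 and 3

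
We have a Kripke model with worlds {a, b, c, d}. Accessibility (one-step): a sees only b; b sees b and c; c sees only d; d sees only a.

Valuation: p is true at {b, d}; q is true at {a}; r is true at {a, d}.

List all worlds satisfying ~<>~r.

a: <>~r is T. ✗
b: <>~r is T. ✗
c: <>~r is F. ✓
d: <>~r is F. ✓

{c, d}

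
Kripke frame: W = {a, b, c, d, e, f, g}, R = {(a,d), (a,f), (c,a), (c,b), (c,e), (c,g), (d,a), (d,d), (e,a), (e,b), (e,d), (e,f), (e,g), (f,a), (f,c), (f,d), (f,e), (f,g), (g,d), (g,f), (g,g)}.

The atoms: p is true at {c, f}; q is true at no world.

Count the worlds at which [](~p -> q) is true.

1

a: successors {d, f}; ~p -> q there: d:F, f:T. ✗
b: no successors, so [](~p -> q) holds vacuously. ✓
c: successors {a, b, e, g}; ~p -> q there: a:F, b:F, e:F, g:F. ✗
d: successors {a, d}; ~p -> q there: a:F, d:F. ✗
e: successors {a, b, d, f, g}; ~p -> q there: a:F, b:F, d:F, f:T, g:F. ✗
f: successors {a, c, d, e, g}; ~p -> q there: a:F, c:T, d:F, e:F, g:F. ✗
g: successors {d, f, g}; ~p -> q there: d:F, f:T, g:F. ✗
Satisfying worlds: {b}.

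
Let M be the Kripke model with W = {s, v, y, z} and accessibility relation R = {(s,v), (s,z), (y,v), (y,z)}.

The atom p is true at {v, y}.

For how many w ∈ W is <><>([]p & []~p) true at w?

s: successors {v, z}; <>([]p & []~p) there: v:F, z:F. ✗
v: no successors, so <><>([]p & []~p) fails. ✗
y: successors {v, z}; <>([]p & []~p) there: v:F, z:F. ✗
z: no successors, so <><>([]p & []~p) fails. ✗
Satisfying worlds: ∅.

0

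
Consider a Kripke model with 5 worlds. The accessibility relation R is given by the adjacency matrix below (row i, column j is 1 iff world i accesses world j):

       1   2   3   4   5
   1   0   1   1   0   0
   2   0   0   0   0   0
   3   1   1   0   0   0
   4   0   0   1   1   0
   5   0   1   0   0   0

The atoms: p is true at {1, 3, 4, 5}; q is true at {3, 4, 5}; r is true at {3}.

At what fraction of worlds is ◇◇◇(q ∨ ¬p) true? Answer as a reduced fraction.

1: successors {2, 3}; ◇◇(q ∨ ¬p) there: 2:F, 3:T. ✓
2: no successors, so ◇◇◇(q ∨ ¬p) fails. ✗
3: successors {1, 2}; ◇◇(q ∨ ¬p) there: 1:T, 2:F. ✓
4: successors {3, 4}; ◇◇(q ∨ ¬p) there: 3:T, 4:T. ✓
5: successors {2}; ◇◇(q ∨ ¬p) there: 2:F. ✗
That's 3 of 5 worlds, so 3/5.

3/5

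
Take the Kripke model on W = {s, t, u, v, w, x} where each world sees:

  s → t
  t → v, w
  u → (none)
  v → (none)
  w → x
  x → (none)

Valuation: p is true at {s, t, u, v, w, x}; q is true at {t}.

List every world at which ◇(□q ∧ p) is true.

{t, w}

s: successors {t}; □q ∧ p there: t:F. ✗
t: successors {v, w}; □q ∧ p there: v:T, w:F. ✓
u: no successors, so ◇(□q ∧ p) fails. ✗
v: no successors, so ◇(□q ∧ p) fails. ✗
w: successors {x}; □q ∧ p there: x:T. ✓
x: no successors, so ◇(□q ∧ p) fails. ✗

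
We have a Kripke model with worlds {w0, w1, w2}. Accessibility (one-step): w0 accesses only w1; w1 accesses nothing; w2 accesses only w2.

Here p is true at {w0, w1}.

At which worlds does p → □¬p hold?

{w1, w2}

w0: p is T, □¬p is F. ✗
w1: p is T, □¬p is T. ✓
w2: p is F, □¬p is T. ✓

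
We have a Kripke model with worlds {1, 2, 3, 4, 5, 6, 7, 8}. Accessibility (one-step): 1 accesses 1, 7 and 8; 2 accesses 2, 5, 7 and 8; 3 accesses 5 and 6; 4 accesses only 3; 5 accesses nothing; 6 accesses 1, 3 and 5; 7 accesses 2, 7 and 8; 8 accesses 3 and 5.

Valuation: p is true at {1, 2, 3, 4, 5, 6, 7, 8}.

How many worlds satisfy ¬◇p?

1

1: ◇p is T. ✗
2: ◇p is T. ✗
3: ◇p is T. ✗
4: ◇p is T. ✗
5: ◇p is F. ✓
6: ◇p is T. ✗
7: ◇p is T. ✗
8: ◇p is T. ✗
Satisfying worlds: {5}.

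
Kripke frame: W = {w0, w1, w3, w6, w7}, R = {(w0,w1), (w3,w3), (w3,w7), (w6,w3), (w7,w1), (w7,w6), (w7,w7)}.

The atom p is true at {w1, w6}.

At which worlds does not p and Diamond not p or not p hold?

{w0, w3, w7}

w0: not p and Diamond not p is F, not p is T. ✓
w1: not p and Diamond not p is F, not p is F. ✗
w3: not p and Diamond not p is T, not p is T. ✓
w6: not p and Diamond not p is F, not p is F. ✗
w7: not p and Diamond not p is T, not p is T. ✓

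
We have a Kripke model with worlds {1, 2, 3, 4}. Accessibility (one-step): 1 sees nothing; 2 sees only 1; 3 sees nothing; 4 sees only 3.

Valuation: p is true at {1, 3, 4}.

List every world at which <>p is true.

1: no successors, so <>p fails. ✗
2: successors {1}; p there: 1:T. ✓
3: no successors, so <>p fails. ✗
4: successors {3}; p there: 3:T. ✓

{2, 4}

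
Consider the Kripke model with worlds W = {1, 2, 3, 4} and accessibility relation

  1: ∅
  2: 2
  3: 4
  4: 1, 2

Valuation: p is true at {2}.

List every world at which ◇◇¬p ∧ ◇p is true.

∅

1: ◇◇¬p is F, ◇p is F. ✗
2: ◇◇¬p is F, ◇p is T. ✗
3: ◇◇¬p is T, ◇p is F. ✗
4: ◇◇¬p is F, ◇p is T. ✗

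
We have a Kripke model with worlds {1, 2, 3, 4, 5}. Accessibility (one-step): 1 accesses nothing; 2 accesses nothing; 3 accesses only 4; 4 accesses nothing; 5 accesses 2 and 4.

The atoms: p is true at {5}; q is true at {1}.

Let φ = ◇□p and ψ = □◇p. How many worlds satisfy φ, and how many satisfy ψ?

2 and 3

For ◇□p:
1: no successors, so ◇□p fails. ✗
2: no successors, so ◇□p fails. ✗
3: successors {4}; □p there: 4:T. ✓
4: no successors, so ◇□p fails. ✗
5: successors {2, 4}; □p there: 2:T, 4:T. ✓
— 2 worlds.
For □◇p:
1: no successors, so □◇p holds vacuously. ✓
2: no successors, so □◇p holds vacuously. ✓
3: successors {4}; ◇p there: 4:F. ✗
4: no successors, so □◇p holds vacuously. ✓
5: successors {2, 4}; ◇p there: 2:F, 4:F. ✗
— 3 worlds.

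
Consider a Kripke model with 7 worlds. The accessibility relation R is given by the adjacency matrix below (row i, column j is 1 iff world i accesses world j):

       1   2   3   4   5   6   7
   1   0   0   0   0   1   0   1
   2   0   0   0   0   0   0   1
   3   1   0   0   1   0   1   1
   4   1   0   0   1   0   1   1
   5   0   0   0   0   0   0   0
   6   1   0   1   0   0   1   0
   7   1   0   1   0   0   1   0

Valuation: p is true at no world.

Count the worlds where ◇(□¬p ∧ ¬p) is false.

1

1: successors {5, 7}; □¬p ∧ ¬p there: 5:T, 7:T. ✓
2: successors {7}; □¬p ∧ ¬p there: 7:T. ✓
3: successors {1, 4, 6, 7}; □¬p ∧ ¬p there: 1:T, 4:T, 6:T, 7:T. ✓
4: successors {1, 4, 6, 7}; □¬p ∧ ¬p there: 1:T, 4:T, 6:T, 7:T. ✓
5: no successors, so ◇(□¬p ∧ ¬p) fails. ✗
6: successors {1, 3, 6}; □¬p ∧ ¬p there: 1:T, 3:T, 6:T. ✓
7: successors {1, 3, 6}; □¬p ∧ ¬p there: 1:T, 3:T, 6:T. ✓
Satisfying worlds: {1, 2, 3, 4, 6, 7}.
So ◇(□¬p ∧ ¬p) fails at the other 1 world.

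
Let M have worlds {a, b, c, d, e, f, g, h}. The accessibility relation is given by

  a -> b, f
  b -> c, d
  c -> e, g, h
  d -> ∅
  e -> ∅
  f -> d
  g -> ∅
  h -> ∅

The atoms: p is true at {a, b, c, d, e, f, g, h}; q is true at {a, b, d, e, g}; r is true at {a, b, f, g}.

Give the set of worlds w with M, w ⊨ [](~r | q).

a: successors {b, f}; ~r | q there: b:T, f:F. ✗
b: successors {c, d}; ~r | q there: c:T, d:T. ✓
c: successors {e, g, h}; ~r | q there: e:T, g:T, h:T. ✓
d: no successors, so [](~r | q) holds vacuously. ✓
e: no successors, so [](~r | q) holds vacuously. ✓
f: successors {d}; ~r | q there: d:T. ✓
g: no successors, so [](~r | q) holds vacuously. ✓
h: no successors, so [](~r | q) holds vacuously. ✓

{b, c, d, e, f, g, h}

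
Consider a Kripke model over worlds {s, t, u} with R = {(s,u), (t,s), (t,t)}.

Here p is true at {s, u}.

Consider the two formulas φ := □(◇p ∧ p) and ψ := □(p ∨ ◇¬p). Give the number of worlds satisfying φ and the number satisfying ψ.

1 and 3

For □(◇p ∧ p):
s: successors {u}; ◇p ∧ p there: u:F. ✗
t: successors {s, t}; ◇p ∧ p there: s:T, t:F. ✗
u: no successors, so □(◇p ∧ p) holds vacuously. ✓
— 1 world.
For □(p ∨ ◇¬p):
s: successors {u}; p ∨ ◇¬p there: u:T. ✓
t: successors {s, t}; p ∨ ◇¬p there: s:T, t:T. ✓
u: no successors, so □(p ∨ ◇¬p) holds vacuously. ✓
— 3 worlds.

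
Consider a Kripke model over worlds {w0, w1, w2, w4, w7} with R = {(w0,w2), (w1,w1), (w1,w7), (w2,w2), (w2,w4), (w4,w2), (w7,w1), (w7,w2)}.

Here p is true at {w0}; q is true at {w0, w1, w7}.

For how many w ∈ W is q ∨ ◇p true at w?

3

w0: q is T, ◇p is F. ✓
w1: q is T, ◇p is F. ✓
w2: q is F, ◇p is F. ✗
w4: q is F, ◇p is F. ✗
w7: q is T, ◇p is F. ✓
Satisfying worlds: {w0, w1, w7}.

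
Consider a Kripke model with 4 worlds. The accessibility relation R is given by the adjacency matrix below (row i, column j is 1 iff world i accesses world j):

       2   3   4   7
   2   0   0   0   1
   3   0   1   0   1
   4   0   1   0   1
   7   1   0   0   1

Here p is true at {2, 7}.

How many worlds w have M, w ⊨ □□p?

2

2: successors {7}; □p there: 7:T. ✓
3: successors {3, 7}; □p there: 3:F, 7:T. ✗
4: successors {3, 7}; □p there: 3:F, 7:T. ✗
7: successors {2, 7}; □p there: 2:T, 7:T. ✓
Satisfying worlds: {2, 7}.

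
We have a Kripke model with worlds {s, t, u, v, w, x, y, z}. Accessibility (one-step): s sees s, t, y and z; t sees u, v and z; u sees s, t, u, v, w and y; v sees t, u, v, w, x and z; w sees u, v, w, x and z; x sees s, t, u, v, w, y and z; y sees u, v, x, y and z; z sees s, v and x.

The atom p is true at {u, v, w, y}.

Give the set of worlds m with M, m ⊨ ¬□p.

s: □p is F. ✓
t: □p is F. ✓
u: □p is F. ✓
v: □p is F. ✓
w: □p is F. ✓
x: □p is F. ✓
y: □p is F. ✓
z: □p is F. ✓

{s, t, u, v, w, x, y, z}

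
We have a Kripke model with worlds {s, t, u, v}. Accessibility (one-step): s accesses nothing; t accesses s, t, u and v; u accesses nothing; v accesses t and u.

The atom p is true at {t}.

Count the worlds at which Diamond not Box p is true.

s: no successors, so Diamond not Box p fails. ✗
t: successors {s, t, u, v}; not Box p there: s:F, t:T, u:F, v:T. ✓
u: no successors, so Diamond not Box p fails. ✗
v: successors {t, u}; not Box p there: t:T, u:F. ✓
Satisfying worlds: {t, v}.

2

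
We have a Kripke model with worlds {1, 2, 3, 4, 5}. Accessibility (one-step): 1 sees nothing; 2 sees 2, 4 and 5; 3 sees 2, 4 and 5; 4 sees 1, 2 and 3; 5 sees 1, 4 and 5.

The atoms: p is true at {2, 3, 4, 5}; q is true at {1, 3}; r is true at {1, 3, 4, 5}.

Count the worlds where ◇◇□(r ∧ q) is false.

1: no successors, so ◇◇□(r ∧ q) fails. ✗
2: successors {2, 4, 5}; ◇□(r ∧ q) there: 2:F, 4:T, 5:T. ✓
3: successors {2, 4, 5}; ◇□(r ∧ q) there: 2:F, 4:T, 5:T. ✓
4: successors {1, 2, 3}; ◇□(r ∧ q) there: 1:F, 2:F, 3:F. ✗
5: successors {1, 4, 5}; ◇□(r ∧ q) there: 1:F, 4:T, 5:T. ✓
Satisfying worlds: {2, 3, 5}.
So ◇◇□(r ∧ q) fails at the other 2 worlds.

2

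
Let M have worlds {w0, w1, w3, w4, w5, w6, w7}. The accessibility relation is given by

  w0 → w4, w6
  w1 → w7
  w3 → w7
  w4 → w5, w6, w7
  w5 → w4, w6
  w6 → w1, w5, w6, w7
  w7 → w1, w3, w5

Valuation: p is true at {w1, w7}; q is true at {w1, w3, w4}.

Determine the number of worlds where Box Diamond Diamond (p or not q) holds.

7

w0: successors {w4, w6}; Diamond Diamond (p or not q) there: w4:T, w6:T. ✓
w1: successors {w7}; Diamond Diamond (p or not q) there: w7:T. ✓
w3: successors {w7}; Diamond Diamond (p or not q) there: w7:T. ✓
w4: successors {w5, w6, w7}; Diamond Diamond (p or not q) there: w5:T, w6:T, w7:T. ✓
w5: successors {w4, w6}; Diamond Diamond (p or not q) there: w4:T, w6:T. ✓
w6: successors {w1, w5, w6, w7}; Diamond Diamond (p or not q) there: w1:T, w5:T, w6:T, w7:T. ✓
w7: successors {w1, w3, w5}; Diamond Diamond (p or not q) there: w1:T, w3:T, w5:T. ✓
Satisfying worlds: {w0, w1, w3, w4, w5, w6, w7}.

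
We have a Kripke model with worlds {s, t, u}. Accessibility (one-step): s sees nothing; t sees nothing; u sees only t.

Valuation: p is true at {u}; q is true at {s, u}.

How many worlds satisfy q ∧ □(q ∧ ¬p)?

s: q is T, □(q ∧ ¬p) is T. ✓
t: q is F, □(q ∧ ¬p) is T. ✗
u: q is T, □(q ∧ ¬p) is F. ✗
Satisfying worlds: {s}.

1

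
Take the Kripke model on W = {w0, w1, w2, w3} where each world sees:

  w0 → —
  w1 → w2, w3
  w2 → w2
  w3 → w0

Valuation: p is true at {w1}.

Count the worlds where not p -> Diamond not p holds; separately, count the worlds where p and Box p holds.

3 and 0

For not p -> Diamond not p:
w0: not p is T, Diamond not p is F. ✗
w1: not p is F, Diamond not p is T. ✓
w2: not p is T, Diamond not p is T. ✓
w3: not p is T, Diamond not p is T. ✓
— 3 worlds.
For p and Box p:
w0: p is F, Box p is T. ✗
w1: p is T, Box p is F. ✗
w2: p is F, Box p is F. ✗
w3: p is F, Box p is F. ✗
— 0 worlds.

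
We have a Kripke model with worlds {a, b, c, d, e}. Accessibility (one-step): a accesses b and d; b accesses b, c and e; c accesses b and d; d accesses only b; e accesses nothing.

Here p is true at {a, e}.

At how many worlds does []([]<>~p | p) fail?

a: successors {b, d}; []<>~p | p there: b:F, d:T. ✗
b: successors {b, c, e}; []<>~p | p there: b:F, c:T, e:T. ✗
c: successors {b, d}; []<>~p | p there: b:F, d:T. ✗
d: successors {b}; []<>~p | p there: b:F. ✗
e: no successors, so []([]<>~p | p) holds vacuously. ✓
Satisfying worlds: {e}.
So []([]<>~p | p) fails at the other 4 worlds.

4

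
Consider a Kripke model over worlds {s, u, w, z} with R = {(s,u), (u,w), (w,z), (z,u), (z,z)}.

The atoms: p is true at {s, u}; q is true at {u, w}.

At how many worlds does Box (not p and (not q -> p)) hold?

s: successors {u}; not p and (not q -> p) there: u:F. ✗
u: successors {w}; not p and (not q -> p) there: w:T. ✓
w: successors {z}; not p and (not q -> p) there: z:F. ✗
z: successors {u, z}; not p and (not q -> p) there: u:F, z:F. ✗
Satisfying worlds: {u}.

1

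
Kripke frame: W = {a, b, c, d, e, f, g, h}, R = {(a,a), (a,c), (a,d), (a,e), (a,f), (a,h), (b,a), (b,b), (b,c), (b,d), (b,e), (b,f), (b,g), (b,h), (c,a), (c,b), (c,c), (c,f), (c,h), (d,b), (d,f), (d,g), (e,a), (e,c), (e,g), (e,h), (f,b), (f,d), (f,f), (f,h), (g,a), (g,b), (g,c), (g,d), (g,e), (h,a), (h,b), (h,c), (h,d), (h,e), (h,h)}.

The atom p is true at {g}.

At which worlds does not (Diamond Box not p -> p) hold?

a: Diamond Box not p -> p is F. ✓
b: Diamond Box not p -> p is F. ✓
c: Diamond Box not p -> p is F. ✓
d: Diamond Box not p -> p is F. ✓
e: Diamond Box not p -> p is F. ✓
f: Diamond Box not p -> p is F. ✓
g: Diamond Box not p -> p is T. ✗
h: Diamond Box not p -> p is F. ✓

{a, b, c, d, e, f, h}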